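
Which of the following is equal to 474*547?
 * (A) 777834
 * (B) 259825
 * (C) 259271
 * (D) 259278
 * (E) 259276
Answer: D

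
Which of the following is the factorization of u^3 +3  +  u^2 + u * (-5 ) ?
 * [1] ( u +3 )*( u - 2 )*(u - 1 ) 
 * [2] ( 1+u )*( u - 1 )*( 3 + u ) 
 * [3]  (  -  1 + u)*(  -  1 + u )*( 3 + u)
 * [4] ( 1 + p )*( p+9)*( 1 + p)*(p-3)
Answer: 3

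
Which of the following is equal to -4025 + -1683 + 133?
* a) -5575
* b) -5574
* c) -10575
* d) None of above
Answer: a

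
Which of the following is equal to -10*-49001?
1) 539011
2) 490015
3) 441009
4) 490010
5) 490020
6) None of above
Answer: 4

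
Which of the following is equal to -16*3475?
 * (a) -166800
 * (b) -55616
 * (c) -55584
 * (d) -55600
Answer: d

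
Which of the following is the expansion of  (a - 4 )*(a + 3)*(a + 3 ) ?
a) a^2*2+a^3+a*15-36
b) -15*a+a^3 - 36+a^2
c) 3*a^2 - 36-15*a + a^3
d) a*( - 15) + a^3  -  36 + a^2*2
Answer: d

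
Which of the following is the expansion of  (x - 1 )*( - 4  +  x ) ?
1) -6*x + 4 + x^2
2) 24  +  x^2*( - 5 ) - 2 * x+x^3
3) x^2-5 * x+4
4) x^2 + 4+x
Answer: 3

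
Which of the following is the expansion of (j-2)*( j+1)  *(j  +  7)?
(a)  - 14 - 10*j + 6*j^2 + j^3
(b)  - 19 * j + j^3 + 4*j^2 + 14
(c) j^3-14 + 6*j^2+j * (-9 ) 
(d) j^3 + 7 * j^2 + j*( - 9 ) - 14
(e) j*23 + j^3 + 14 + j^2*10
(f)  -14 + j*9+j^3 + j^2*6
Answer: c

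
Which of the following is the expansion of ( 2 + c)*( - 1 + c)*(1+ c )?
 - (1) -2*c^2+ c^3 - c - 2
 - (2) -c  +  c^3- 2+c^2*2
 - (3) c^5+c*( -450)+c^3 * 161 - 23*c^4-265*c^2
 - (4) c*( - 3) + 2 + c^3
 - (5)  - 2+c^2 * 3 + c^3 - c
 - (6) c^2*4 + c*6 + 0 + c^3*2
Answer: 2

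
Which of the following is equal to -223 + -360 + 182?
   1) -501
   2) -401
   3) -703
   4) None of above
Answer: 2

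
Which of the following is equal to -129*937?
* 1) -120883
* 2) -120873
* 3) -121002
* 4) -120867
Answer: 2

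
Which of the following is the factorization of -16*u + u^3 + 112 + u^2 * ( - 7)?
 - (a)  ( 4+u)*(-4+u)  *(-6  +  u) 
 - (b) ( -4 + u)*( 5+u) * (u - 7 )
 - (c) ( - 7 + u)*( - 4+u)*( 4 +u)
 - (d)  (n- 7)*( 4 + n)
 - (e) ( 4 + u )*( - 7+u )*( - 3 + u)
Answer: c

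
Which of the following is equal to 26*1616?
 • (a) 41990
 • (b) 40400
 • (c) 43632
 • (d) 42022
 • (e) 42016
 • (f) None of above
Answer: e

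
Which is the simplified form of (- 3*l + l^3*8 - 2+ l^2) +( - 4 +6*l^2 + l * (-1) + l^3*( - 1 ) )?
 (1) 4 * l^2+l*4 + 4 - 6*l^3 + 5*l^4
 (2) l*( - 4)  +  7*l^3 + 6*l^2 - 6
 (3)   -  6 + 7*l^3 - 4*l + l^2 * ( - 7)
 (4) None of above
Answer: 4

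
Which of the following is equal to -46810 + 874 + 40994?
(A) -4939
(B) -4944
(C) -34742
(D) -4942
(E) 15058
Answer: D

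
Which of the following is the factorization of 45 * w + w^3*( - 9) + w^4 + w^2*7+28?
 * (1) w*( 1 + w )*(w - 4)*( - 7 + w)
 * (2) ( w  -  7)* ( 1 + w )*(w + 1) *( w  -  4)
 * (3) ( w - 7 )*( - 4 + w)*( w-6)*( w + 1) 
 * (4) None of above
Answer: 2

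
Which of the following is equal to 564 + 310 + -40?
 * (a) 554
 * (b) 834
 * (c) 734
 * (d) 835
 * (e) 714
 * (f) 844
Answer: b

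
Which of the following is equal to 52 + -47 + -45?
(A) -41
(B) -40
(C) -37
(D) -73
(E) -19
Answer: B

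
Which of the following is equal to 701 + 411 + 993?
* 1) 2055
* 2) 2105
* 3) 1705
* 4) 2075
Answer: 2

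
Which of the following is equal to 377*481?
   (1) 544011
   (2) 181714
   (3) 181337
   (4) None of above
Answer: 3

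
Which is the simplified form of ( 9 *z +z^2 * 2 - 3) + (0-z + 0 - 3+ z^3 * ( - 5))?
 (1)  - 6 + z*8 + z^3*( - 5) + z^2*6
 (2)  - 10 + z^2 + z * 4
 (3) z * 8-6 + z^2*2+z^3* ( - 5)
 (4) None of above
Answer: 3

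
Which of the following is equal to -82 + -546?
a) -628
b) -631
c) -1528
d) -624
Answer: a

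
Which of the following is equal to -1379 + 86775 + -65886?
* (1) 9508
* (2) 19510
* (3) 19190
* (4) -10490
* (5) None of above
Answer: 2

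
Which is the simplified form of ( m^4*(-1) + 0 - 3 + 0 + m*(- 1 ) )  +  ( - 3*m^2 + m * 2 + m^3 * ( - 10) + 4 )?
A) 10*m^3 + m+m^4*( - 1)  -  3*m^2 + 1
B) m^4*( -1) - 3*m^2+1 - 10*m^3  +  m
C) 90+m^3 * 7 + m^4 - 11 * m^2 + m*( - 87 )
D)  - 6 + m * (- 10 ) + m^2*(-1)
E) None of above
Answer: B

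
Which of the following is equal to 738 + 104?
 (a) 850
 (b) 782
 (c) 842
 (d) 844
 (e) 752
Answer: c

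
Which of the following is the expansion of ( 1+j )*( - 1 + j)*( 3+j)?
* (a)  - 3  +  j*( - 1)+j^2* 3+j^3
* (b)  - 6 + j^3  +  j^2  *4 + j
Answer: a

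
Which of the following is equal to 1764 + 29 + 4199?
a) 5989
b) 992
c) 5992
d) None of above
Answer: c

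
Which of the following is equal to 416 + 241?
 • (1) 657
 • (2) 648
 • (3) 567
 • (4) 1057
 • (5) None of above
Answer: 1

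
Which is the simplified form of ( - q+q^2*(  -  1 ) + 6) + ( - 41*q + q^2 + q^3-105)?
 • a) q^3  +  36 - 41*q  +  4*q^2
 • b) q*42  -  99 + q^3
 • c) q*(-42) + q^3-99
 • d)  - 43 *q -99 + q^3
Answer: c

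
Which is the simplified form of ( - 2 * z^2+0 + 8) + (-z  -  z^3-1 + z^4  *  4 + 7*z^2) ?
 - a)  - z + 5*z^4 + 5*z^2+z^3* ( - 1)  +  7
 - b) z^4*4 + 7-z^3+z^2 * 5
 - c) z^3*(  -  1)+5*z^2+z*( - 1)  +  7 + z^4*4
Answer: c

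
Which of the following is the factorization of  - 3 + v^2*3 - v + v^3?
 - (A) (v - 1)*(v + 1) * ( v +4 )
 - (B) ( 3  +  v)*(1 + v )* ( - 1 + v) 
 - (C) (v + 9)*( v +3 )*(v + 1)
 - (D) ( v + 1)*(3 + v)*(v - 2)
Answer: B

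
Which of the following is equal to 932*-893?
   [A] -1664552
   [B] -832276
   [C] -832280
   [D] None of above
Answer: B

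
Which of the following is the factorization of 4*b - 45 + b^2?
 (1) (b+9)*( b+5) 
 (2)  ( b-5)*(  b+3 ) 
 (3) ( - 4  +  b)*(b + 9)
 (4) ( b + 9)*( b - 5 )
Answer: 4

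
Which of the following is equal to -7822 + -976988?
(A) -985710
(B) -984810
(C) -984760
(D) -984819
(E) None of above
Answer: B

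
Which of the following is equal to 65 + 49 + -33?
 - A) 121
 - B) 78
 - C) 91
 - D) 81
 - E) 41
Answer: D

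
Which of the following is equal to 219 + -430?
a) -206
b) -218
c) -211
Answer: c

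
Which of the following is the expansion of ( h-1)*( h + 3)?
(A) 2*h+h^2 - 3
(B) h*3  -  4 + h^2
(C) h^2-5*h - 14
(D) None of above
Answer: A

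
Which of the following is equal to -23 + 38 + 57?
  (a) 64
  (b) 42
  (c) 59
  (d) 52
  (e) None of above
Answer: e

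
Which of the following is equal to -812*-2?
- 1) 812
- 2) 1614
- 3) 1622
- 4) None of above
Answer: 4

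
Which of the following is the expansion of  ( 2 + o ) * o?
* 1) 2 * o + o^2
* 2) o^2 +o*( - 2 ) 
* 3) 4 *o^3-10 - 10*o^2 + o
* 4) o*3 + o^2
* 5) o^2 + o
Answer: 1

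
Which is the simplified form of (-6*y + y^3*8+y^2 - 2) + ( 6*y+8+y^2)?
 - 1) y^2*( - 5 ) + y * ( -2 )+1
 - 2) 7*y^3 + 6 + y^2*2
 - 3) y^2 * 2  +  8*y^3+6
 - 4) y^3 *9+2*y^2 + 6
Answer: 3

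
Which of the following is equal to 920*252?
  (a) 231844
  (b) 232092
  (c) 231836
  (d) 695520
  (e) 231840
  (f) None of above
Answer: e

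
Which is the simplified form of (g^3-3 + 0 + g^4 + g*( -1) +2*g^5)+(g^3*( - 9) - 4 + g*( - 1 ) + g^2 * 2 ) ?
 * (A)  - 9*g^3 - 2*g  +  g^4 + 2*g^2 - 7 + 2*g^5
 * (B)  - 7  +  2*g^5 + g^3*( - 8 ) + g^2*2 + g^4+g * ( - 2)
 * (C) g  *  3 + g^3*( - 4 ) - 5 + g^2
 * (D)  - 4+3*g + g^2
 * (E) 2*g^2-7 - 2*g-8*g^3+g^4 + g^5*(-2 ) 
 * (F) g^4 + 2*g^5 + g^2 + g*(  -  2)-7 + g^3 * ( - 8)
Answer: B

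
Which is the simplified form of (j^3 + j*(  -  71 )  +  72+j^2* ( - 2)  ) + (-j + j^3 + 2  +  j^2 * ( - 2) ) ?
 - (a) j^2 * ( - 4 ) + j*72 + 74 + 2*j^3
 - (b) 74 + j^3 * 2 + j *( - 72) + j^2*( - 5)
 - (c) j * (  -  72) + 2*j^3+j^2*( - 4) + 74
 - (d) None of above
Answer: c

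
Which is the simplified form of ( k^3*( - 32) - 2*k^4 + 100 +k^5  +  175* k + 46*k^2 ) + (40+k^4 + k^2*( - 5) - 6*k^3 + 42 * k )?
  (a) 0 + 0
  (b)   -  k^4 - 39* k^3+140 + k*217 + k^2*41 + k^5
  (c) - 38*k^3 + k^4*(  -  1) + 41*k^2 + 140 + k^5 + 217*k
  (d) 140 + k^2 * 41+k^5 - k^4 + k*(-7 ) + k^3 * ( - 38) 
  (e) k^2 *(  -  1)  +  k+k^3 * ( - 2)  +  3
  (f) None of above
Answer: c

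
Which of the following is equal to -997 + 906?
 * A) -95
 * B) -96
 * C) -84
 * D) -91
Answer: D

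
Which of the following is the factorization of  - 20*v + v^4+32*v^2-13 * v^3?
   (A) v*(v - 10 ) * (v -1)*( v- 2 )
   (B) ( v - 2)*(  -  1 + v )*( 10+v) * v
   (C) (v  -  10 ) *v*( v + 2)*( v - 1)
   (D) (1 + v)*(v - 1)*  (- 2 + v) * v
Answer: A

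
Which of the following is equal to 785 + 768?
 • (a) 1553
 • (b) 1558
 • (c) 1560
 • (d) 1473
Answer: a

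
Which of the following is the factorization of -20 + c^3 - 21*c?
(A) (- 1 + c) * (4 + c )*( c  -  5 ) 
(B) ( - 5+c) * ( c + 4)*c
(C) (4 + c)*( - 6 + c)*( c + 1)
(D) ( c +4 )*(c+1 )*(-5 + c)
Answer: D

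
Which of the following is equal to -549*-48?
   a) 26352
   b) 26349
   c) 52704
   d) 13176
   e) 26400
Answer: a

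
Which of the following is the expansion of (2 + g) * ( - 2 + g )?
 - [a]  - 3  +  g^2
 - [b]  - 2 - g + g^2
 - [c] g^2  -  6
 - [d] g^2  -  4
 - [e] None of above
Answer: d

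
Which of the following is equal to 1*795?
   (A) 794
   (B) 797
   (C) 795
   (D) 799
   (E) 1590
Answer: C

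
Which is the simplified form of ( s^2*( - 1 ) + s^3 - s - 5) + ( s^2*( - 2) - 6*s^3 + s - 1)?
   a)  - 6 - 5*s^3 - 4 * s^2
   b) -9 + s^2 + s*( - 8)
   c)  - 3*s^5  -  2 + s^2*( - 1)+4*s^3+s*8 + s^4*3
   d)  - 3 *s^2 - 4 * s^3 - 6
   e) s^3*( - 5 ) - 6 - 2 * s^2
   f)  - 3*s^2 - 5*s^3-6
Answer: f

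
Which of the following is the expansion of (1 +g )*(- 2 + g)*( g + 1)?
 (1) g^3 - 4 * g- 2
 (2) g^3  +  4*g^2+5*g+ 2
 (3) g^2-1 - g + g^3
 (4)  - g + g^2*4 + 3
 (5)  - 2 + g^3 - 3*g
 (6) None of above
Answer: 5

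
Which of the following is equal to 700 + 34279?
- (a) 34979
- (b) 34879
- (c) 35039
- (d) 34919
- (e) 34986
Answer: a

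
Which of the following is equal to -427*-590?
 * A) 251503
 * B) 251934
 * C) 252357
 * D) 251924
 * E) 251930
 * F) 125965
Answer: E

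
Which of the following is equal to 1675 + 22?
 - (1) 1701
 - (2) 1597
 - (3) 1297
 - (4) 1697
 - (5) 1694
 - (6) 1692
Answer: 4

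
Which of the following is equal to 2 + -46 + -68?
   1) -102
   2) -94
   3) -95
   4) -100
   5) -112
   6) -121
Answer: 5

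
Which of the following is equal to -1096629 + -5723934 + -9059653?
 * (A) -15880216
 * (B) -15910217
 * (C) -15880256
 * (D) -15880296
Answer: A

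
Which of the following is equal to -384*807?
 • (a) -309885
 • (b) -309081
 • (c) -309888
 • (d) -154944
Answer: c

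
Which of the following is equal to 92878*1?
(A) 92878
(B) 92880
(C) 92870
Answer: A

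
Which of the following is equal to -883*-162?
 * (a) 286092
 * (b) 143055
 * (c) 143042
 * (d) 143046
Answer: d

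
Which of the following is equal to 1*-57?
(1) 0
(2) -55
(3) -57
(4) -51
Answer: 3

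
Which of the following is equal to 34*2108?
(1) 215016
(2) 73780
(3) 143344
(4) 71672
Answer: 4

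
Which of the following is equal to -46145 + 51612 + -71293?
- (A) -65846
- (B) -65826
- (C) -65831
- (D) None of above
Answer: B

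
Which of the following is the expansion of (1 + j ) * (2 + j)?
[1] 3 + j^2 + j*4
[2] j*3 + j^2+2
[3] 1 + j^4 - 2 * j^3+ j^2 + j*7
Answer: 2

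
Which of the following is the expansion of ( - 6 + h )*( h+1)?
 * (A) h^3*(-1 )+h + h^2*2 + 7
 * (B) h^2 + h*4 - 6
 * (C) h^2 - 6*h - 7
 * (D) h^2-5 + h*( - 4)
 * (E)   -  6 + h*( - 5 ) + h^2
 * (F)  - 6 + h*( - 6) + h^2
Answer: E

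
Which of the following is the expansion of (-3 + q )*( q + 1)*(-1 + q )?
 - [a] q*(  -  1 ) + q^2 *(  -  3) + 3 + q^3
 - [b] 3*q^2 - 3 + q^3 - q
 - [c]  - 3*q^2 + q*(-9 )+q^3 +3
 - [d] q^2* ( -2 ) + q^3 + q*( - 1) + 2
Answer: a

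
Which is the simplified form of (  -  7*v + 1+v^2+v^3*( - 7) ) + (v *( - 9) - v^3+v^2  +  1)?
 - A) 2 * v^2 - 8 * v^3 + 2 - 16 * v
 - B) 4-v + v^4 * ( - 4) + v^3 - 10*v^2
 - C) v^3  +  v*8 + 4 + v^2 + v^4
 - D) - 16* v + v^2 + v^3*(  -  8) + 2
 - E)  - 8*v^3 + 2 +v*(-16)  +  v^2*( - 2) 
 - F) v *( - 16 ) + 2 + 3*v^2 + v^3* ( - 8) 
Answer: A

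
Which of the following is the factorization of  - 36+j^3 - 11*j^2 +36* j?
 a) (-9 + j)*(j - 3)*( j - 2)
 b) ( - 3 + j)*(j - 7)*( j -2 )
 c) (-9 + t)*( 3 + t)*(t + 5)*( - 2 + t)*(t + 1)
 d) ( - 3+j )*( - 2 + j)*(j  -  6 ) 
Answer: d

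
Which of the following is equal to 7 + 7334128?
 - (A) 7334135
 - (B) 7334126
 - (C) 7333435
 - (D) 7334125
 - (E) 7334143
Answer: A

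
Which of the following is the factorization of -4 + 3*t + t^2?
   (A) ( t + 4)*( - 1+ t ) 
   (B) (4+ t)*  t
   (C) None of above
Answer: A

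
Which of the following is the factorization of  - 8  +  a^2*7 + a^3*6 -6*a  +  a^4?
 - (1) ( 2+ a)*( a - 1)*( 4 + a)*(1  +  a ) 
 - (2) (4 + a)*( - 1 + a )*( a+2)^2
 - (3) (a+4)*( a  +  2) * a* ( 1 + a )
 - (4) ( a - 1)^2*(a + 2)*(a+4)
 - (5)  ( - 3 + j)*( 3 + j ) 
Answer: 1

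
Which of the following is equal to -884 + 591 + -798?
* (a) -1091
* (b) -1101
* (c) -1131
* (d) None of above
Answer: a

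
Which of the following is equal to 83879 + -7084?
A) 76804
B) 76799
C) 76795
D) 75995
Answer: C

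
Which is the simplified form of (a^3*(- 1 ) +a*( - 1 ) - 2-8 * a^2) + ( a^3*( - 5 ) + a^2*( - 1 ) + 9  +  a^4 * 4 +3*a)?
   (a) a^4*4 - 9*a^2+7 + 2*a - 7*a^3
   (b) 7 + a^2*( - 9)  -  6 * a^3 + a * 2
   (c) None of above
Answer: c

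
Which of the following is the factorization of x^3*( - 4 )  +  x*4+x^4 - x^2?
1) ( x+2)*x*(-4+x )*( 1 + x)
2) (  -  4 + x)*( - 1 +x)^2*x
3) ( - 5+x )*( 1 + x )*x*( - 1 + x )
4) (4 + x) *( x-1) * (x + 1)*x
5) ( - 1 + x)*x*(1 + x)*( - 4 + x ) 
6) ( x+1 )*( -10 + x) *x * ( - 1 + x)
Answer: 5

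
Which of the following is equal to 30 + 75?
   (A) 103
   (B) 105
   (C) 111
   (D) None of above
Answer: B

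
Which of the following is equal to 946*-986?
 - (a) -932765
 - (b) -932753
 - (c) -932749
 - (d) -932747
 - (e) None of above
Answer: e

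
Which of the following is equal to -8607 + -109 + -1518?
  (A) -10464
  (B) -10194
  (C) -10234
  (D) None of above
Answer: C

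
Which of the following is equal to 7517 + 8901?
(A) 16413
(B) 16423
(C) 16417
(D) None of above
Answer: D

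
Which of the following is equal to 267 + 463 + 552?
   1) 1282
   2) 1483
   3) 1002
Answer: 1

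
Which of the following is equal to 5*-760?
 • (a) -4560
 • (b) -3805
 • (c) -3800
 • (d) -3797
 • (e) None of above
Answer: c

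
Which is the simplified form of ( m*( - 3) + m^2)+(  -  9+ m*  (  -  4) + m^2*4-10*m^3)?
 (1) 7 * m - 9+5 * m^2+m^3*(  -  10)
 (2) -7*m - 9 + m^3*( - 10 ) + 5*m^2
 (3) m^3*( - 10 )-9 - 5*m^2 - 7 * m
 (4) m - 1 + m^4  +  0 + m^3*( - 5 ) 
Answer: 2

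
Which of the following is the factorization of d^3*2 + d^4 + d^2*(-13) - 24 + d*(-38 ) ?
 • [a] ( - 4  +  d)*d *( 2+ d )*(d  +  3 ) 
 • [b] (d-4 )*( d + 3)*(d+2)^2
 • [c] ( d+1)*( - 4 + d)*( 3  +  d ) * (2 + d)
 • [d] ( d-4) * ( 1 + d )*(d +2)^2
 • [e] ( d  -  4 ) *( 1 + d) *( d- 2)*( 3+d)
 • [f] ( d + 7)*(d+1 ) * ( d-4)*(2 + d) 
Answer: c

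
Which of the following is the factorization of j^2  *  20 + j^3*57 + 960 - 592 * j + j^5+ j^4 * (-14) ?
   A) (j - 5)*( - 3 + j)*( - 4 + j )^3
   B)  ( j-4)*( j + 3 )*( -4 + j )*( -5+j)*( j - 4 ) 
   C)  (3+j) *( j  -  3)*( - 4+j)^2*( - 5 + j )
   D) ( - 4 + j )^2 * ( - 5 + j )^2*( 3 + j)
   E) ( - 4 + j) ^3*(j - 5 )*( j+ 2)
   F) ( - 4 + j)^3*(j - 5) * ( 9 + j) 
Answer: B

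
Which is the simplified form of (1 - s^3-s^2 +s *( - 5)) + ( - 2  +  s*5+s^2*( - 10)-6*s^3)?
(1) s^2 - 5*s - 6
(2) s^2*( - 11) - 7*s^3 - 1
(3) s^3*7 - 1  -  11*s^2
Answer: 2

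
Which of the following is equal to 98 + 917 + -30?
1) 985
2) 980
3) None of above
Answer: 1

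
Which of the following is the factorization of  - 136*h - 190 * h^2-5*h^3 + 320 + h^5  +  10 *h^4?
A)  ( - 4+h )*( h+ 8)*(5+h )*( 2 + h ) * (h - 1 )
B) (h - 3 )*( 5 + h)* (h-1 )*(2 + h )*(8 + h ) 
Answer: A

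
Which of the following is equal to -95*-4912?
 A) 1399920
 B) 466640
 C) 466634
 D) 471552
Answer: B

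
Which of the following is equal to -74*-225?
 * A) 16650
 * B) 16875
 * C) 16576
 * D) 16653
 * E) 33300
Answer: A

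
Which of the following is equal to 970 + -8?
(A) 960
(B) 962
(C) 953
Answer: B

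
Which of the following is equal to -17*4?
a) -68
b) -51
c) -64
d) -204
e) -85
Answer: a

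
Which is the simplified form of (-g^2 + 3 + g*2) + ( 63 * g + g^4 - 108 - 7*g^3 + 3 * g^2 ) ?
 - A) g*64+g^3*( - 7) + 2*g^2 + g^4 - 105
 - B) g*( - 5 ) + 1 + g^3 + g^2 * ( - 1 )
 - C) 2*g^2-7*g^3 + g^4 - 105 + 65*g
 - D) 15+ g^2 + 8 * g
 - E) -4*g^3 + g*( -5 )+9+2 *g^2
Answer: C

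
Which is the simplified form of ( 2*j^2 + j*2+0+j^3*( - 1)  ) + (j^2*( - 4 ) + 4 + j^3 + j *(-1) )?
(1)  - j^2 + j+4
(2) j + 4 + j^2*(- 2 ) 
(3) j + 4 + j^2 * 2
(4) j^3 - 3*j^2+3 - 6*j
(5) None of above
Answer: 2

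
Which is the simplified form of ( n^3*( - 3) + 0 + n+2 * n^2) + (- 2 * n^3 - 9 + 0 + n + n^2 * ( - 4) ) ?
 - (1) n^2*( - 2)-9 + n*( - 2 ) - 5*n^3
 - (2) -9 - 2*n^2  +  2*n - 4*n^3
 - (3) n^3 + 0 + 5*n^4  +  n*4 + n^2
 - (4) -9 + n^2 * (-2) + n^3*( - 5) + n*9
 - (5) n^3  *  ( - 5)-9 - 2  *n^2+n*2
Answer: 5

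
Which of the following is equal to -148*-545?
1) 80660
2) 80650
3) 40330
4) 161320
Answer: 1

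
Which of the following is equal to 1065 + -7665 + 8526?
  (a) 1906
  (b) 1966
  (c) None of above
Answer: c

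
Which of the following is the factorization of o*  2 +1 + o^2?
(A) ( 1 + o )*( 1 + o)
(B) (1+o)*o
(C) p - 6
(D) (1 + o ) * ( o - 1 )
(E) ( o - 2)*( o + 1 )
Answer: A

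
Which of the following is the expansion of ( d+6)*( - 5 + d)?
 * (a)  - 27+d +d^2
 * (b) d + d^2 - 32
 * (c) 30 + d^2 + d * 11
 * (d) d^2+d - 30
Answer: d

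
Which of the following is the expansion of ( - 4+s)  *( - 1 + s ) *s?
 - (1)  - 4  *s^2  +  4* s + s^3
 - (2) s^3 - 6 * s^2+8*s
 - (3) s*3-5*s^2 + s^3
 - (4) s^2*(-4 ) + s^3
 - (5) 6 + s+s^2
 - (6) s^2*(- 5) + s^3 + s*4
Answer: 6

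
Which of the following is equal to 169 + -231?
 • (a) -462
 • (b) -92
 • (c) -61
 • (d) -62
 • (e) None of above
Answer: d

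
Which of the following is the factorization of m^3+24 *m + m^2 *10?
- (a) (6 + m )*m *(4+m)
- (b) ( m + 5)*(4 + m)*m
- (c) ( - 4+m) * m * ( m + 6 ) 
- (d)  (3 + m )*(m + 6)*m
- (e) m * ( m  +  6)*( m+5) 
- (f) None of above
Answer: a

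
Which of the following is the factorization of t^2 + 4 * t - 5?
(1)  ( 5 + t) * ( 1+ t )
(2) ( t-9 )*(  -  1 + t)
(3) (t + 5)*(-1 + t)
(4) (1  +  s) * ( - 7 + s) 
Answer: 3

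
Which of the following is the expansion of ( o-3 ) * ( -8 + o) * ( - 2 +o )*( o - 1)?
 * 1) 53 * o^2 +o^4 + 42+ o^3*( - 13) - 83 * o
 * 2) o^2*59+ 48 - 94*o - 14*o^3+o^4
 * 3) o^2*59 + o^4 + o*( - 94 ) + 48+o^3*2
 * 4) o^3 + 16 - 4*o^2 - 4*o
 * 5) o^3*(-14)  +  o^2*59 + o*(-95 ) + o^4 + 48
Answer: 2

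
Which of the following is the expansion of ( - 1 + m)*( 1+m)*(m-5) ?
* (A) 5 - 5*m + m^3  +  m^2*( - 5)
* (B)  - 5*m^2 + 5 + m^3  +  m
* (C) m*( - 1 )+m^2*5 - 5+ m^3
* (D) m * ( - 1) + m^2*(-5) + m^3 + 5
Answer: D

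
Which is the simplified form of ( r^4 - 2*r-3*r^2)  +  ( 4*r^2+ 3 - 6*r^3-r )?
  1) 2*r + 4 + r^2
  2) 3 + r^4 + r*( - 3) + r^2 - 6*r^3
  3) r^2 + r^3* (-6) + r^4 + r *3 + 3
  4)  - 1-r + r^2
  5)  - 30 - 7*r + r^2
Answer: 2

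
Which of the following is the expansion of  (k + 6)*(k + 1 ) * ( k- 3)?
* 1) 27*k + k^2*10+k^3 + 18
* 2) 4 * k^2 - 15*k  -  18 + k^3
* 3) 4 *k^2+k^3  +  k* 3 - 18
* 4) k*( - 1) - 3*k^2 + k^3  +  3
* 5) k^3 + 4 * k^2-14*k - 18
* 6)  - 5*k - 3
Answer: 2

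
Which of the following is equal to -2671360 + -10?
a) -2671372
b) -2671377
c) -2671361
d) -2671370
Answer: d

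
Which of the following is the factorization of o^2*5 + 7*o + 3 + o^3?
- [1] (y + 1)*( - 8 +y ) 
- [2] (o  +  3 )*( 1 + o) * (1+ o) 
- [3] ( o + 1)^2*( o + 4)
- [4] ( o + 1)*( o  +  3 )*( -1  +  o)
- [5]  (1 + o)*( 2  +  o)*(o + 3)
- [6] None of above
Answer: 2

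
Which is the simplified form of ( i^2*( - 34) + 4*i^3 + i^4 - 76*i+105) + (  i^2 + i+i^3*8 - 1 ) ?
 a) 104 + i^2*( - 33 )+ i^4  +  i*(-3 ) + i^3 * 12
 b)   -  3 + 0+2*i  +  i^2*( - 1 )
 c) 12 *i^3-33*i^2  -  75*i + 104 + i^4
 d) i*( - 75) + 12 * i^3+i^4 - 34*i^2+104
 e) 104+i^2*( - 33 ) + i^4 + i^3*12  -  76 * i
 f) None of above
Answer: c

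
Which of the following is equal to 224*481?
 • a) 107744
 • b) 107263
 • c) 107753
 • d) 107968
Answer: a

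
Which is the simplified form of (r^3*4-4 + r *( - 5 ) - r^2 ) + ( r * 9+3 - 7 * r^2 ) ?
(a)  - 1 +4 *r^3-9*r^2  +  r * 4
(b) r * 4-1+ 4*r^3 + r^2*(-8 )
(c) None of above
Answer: b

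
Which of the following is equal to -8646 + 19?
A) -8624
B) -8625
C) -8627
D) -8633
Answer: C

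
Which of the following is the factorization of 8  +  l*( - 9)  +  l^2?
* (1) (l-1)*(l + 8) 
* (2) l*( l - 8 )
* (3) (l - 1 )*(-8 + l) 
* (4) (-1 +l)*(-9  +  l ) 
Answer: 3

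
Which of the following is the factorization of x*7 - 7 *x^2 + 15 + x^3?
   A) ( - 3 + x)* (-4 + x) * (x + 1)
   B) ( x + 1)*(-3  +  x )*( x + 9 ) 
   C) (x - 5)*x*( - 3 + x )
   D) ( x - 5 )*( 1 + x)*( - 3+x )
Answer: D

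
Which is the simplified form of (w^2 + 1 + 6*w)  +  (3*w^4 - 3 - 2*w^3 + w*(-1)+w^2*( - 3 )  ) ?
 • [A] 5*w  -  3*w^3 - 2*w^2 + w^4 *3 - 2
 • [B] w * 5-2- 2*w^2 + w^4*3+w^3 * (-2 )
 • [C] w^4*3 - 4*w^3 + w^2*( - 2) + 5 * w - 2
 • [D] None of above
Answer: B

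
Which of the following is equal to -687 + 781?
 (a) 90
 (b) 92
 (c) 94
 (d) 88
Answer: c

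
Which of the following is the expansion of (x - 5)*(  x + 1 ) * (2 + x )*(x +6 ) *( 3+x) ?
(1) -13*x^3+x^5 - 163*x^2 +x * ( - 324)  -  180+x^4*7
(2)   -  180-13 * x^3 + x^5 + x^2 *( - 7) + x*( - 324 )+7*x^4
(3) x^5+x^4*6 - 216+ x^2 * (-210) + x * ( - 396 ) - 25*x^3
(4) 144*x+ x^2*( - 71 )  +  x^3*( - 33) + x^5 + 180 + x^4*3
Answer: 1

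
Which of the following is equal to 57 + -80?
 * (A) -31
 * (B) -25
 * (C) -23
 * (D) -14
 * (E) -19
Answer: C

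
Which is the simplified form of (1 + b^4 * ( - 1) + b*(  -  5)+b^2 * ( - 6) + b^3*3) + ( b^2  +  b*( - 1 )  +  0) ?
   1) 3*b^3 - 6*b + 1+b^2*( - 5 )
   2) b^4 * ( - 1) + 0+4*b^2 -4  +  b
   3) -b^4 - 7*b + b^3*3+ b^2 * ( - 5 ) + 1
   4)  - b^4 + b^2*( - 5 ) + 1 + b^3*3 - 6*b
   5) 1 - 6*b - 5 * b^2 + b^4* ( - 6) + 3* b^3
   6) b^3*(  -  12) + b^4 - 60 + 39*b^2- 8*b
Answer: 4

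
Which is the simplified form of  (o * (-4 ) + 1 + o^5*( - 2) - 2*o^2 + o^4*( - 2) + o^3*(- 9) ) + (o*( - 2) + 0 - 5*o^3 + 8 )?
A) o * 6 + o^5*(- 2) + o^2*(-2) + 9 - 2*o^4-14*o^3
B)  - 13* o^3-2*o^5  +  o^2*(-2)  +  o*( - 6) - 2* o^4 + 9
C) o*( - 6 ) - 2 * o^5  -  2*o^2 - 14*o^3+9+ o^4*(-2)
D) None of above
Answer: C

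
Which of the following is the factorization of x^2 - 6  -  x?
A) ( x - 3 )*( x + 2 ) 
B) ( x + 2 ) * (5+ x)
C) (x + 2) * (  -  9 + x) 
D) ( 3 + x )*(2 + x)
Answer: A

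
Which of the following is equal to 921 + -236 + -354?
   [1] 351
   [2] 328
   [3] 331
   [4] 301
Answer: 3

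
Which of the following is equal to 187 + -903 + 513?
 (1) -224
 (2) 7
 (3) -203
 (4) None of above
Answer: 3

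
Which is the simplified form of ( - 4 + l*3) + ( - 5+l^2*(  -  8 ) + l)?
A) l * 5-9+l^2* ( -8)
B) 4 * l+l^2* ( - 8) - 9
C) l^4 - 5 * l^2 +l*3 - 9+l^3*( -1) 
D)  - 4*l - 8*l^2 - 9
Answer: B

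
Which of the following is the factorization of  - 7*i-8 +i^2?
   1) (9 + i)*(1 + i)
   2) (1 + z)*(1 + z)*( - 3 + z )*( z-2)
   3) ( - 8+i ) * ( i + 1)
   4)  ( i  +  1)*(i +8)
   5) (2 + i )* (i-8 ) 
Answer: 3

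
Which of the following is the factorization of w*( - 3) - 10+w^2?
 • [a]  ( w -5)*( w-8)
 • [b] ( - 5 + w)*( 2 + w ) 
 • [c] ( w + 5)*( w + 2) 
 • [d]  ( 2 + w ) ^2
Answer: b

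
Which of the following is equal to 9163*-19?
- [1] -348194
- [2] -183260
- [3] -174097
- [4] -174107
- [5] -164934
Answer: 3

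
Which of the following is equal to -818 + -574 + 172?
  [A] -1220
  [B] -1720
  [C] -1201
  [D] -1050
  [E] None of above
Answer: A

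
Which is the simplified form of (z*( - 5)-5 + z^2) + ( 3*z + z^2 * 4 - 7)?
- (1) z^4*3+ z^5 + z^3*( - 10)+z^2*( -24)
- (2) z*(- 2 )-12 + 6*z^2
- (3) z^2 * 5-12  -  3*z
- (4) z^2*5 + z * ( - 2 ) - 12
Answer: 4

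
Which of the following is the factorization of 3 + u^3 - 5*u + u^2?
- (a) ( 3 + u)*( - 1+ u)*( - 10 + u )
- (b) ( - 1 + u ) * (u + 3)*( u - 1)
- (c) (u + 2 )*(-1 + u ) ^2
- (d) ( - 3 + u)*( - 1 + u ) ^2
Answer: b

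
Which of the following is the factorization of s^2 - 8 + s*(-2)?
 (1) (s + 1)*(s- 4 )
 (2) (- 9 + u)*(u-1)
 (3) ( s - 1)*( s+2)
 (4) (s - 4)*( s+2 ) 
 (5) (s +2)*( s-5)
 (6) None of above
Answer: 4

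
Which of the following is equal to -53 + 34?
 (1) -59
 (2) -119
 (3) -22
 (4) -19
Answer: 4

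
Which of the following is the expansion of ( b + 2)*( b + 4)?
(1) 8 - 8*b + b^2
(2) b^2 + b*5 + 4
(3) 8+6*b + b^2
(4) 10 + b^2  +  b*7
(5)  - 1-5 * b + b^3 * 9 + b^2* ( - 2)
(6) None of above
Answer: 3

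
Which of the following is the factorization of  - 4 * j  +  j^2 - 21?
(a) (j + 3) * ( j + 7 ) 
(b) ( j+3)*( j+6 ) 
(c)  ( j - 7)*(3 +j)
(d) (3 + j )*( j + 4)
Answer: c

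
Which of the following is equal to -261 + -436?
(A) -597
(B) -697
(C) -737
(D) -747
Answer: B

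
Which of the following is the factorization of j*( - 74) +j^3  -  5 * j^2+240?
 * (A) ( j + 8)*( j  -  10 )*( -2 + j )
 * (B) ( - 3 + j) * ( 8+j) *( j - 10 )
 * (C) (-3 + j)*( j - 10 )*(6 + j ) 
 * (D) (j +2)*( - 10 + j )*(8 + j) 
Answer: B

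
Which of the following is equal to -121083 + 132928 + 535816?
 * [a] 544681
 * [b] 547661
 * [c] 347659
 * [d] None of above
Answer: b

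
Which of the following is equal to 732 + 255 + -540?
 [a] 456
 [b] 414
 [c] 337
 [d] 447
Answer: d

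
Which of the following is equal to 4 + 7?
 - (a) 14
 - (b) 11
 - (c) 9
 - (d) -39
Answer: b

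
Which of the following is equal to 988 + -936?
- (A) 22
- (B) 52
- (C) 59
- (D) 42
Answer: B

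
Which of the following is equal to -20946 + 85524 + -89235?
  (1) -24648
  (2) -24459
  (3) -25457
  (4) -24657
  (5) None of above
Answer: 4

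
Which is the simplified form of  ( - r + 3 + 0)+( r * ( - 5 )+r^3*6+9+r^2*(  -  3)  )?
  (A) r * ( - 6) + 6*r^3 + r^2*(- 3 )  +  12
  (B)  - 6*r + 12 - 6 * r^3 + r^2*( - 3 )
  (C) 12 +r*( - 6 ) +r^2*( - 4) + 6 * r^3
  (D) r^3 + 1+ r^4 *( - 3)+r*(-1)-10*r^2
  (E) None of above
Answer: A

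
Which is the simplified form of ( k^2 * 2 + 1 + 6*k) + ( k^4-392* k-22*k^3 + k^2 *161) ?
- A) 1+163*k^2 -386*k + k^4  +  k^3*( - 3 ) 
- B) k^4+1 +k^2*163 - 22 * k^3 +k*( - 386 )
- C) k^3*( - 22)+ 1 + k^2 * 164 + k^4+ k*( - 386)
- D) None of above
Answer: B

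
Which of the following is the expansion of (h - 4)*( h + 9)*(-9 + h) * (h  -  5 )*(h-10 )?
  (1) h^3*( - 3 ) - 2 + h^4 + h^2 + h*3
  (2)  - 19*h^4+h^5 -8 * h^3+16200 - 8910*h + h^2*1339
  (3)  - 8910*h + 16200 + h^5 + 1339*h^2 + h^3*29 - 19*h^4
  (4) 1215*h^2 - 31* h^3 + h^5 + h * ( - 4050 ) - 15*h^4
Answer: 3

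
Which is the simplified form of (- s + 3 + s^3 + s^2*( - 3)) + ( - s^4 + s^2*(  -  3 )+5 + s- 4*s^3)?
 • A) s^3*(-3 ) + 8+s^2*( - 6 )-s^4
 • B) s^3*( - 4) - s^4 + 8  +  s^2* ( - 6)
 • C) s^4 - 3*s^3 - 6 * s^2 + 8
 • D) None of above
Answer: A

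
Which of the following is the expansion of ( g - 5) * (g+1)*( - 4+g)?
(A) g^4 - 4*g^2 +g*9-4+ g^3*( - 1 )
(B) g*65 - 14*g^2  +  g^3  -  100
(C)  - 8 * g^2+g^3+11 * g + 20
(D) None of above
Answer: C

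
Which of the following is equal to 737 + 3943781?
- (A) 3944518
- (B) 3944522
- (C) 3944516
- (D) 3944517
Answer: A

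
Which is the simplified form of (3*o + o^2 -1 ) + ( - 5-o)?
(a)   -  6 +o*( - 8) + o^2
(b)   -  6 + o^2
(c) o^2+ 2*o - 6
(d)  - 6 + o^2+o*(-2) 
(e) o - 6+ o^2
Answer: c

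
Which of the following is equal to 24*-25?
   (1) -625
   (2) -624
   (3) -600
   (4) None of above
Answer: 3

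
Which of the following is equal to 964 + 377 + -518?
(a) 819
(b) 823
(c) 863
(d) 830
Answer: b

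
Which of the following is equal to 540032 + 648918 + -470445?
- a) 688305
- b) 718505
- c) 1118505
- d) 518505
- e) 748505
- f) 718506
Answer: b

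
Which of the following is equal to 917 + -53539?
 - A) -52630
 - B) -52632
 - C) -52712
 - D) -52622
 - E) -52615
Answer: D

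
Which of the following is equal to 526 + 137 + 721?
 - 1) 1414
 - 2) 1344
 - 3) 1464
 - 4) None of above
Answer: 4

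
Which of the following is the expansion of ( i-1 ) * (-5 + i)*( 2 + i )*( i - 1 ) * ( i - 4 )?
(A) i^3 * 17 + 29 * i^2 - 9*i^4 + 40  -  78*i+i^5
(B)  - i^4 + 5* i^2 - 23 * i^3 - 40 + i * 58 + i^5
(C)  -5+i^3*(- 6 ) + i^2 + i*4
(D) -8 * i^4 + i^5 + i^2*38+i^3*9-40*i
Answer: A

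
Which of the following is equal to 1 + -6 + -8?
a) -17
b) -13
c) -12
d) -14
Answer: b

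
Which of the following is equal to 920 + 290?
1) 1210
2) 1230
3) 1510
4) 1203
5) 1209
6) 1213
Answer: 1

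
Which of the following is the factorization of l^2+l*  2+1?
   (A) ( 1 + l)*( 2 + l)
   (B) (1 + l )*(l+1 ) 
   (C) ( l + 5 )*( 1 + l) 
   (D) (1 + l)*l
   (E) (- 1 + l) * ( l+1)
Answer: B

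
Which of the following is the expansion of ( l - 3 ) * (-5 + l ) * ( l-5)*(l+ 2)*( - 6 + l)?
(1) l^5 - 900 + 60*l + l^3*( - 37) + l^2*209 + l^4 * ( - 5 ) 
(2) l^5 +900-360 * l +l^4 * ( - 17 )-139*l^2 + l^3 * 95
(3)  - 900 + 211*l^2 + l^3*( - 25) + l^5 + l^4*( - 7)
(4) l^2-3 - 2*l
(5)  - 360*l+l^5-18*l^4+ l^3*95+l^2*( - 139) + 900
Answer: 2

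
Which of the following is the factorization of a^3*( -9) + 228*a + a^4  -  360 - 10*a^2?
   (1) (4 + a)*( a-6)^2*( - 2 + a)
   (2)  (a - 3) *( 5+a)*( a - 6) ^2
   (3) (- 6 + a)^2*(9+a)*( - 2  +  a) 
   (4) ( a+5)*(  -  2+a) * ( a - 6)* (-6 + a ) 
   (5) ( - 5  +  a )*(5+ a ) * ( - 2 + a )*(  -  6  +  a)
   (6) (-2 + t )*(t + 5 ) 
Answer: 4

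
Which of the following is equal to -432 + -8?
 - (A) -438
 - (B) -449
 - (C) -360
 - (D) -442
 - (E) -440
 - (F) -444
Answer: E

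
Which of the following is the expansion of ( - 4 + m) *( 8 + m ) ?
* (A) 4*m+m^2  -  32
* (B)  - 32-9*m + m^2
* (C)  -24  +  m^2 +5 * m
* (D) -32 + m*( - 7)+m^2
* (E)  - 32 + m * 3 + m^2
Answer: A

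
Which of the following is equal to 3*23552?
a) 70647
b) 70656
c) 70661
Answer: b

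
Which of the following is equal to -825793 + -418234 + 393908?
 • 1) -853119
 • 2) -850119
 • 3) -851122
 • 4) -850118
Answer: 2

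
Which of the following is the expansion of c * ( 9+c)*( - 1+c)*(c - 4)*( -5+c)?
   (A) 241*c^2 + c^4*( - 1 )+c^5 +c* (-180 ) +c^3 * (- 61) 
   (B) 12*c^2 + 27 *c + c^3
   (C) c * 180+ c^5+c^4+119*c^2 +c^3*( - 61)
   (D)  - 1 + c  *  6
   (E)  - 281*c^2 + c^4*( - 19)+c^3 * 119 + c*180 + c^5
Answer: A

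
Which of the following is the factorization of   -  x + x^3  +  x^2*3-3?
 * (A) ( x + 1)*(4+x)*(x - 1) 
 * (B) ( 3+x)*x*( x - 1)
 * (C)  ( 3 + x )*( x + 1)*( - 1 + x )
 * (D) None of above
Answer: C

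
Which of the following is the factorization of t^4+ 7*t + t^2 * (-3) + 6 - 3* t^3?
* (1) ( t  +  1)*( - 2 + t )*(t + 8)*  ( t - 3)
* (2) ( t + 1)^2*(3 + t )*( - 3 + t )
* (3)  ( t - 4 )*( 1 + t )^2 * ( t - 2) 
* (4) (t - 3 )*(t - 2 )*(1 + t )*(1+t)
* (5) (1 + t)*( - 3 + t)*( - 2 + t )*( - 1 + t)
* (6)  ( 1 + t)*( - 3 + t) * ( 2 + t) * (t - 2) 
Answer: 4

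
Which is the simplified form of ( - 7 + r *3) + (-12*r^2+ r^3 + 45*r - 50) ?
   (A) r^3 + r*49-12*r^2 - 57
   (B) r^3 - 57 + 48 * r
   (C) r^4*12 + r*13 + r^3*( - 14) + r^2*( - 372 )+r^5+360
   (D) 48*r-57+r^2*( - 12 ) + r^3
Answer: D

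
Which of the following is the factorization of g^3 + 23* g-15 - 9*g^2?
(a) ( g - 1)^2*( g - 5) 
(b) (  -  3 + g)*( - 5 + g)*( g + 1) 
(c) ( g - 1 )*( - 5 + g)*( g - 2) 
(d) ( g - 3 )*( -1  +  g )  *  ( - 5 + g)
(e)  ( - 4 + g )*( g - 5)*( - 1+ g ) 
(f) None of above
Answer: d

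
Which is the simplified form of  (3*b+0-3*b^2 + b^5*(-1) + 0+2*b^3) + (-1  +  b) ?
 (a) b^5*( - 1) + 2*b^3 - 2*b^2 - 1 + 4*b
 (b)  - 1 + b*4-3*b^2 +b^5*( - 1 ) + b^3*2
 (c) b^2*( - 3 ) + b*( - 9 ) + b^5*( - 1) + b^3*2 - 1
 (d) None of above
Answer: b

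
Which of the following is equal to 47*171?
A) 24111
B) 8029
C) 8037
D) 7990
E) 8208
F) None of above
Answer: C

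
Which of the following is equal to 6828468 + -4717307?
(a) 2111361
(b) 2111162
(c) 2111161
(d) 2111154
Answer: c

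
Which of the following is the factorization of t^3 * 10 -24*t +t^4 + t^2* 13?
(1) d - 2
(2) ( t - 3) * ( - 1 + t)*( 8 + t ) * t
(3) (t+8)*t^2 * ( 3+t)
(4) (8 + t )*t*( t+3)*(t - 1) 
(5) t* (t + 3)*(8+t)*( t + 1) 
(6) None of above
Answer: 4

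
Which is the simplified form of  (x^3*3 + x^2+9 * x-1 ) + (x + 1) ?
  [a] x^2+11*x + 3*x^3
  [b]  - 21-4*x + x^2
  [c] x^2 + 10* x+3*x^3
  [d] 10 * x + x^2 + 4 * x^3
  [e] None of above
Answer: c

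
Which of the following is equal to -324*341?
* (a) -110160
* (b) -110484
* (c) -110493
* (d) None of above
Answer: b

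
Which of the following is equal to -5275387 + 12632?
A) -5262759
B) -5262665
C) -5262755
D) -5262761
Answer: C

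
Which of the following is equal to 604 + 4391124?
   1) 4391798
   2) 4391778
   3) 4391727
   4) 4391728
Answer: 4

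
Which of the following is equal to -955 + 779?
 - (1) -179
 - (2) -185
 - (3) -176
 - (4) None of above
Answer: 3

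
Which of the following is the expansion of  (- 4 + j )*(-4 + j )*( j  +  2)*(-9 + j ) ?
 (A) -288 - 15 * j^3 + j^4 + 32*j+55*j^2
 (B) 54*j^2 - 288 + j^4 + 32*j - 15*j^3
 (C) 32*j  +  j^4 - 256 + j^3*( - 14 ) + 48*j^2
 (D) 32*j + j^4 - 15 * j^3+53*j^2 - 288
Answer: B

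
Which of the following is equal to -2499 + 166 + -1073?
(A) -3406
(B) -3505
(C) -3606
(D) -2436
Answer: A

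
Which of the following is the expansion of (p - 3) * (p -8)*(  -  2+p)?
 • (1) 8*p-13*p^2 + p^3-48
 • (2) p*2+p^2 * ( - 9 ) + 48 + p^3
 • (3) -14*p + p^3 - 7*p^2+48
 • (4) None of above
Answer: 4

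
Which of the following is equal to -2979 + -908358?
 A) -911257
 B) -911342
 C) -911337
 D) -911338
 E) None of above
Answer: C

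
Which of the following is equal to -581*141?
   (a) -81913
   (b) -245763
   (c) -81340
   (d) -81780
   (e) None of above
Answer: e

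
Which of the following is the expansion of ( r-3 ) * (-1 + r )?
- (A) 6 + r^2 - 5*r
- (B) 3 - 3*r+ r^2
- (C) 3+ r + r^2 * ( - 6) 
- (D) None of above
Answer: D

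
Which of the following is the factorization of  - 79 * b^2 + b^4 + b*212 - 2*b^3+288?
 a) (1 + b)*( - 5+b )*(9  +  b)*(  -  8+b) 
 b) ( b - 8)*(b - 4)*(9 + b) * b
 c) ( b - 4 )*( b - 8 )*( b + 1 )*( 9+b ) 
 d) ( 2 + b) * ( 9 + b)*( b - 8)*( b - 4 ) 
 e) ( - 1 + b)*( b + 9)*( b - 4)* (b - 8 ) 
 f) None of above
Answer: c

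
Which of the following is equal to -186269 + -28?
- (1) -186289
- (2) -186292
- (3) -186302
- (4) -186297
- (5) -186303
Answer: 4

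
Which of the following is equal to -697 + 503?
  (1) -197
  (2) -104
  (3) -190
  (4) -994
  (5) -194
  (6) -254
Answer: 5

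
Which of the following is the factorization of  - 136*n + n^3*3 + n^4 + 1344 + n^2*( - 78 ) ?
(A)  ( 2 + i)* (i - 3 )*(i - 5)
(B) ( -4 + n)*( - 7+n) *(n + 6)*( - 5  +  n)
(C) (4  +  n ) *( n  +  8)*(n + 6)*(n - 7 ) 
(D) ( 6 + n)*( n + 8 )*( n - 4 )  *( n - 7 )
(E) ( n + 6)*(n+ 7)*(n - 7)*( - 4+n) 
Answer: D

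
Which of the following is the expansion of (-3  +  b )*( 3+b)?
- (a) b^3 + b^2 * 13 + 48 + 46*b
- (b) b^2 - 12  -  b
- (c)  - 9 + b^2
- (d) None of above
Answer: c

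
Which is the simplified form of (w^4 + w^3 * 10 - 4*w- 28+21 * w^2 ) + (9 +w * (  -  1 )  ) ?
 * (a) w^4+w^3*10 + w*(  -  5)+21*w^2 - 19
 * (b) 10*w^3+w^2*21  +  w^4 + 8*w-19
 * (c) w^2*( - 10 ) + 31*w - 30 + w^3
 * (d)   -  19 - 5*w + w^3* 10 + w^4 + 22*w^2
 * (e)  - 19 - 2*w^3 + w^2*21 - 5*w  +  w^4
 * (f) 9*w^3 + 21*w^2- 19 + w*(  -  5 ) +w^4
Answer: a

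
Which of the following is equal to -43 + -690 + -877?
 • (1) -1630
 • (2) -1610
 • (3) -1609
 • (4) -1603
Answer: 2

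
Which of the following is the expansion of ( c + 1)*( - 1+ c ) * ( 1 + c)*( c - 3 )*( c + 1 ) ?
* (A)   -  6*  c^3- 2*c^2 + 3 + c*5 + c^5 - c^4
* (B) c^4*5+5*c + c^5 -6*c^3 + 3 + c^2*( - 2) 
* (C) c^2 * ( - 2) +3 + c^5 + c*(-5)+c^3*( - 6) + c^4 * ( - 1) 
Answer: A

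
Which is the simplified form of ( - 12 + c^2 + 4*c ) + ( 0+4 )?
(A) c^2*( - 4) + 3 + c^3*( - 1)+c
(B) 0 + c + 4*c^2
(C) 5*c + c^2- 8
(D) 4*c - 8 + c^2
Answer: D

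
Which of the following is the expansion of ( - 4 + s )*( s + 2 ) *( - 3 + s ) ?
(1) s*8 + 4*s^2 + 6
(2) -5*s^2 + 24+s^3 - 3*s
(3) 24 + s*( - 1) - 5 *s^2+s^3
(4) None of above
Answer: 4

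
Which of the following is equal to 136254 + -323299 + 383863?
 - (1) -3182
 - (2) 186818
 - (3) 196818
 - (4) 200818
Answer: 3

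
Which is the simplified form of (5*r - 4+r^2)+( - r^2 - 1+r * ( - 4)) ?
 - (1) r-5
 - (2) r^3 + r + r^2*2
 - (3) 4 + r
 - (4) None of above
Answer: 1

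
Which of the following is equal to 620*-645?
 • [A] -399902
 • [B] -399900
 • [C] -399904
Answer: B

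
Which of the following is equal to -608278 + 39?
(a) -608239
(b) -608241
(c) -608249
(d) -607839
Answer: a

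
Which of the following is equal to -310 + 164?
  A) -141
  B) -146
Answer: B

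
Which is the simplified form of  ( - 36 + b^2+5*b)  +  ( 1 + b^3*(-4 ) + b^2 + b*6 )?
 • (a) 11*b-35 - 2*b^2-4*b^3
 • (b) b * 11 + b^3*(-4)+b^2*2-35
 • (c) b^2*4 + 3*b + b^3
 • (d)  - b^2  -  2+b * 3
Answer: b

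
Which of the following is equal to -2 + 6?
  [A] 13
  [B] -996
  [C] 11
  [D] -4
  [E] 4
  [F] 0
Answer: E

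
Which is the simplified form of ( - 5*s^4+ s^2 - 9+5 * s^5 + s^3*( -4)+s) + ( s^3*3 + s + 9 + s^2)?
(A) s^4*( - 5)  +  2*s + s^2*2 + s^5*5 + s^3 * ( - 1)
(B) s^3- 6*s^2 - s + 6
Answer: A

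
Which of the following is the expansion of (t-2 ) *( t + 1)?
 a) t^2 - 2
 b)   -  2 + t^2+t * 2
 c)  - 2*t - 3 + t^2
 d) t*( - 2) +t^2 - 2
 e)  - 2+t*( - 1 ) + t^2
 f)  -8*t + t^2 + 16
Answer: e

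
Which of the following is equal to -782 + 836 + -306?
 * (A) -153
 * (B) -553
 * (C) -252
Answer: C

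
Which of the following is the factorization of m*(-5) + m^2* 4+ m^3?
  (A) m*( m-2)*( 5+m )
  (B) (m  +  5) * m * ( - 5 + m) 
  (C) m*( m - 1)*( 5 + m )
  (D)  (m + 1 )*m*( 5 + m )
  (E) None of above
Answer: C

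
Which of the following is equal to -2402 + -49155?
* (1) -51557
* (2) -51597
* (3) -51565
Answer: 1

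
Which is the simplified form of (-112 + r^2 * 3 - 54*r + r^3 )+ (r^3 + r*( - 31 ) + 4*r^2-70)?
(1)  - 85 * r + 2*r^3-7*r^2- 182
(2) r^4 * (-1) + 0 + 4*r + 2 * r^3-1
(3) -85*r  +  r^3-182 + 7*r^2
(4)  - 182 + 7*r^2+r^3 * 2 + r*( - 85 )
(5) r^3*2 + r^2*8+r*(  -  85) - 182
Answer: 4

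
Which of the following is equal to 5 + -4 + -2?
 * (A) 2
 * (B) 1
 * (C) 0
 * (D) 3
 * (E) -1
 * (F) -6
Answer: E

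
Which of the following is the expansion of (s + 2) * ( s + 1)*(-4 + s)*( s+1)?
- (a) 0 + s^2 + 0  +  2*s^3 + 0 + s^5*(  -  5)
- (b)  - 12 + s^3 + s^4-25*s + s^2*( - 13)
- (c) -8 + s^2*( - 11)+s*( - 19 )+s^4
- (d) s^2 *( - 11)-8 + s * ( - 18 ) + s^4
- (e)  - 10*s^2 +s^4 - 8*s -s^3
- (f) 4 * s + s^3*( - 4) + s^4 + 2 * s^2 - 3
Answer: d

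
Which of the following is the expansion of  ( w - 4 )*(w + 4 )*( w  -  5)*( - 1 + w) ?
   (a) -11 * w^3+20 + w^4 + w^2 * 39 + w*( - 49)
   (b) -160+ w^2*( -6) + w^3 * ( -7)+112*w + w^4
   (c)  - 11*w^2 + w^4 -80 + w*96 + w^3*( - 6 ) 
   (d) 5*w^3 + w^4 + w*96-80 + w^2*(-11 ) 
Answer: c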